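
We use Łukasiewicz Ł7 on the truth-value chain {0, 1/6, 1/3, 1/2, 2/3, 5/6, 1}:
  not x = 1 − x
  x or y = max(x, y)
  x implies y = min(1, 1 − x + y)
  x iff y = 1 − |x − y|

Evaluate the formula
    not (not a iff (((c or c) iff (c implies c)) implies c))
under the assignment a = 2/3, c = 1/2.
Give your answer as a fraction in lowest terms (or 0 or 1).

not a = not 2/3 = 1/3
c or c = 1/2 or 1/2 = 1/2
c implies c = 1/2 implies 1/2 = 1
(c or c) iff (c implies c) = 1/2 iff 1 = 1/2
((c or c) iff (c implies c)) implies c = 1/2 implies 1/2 = 1
not a iff (((c or c) iff (c implies c)) implies c) = 1/3 iff 1 = 1/3
not (not a iff (((c or c) iff (c implies c)) implies c)) = not 1/3 = 2/3

2/3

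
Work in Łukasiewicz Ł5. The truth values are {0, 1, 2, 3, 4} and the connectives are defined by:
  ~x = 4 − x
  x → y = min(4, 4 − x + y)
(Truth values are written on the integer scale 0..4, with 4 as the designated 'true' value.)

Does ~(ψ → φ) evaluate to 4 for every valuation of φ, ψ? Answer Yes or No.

Counterexample: take φ = 0, ψ = 0.
ψ → φ = 0 → 0 = 4
~(ψ → φ) = ~4 = 0
This gives 0 ≠ 4.

No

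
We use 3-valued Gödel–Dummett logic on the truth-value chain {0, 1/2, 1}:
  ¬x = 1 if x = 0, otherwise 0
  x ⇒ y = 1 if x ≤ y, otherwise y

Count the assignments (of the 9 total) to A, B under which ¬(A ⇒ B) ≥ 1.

2

A = 0, B = 0 ↦ 0  <
A = 0, B = 1/2 ↦ 0  <
A = 0, B = 1 ↦ 0  <
A = 1/2, B = 0 ↦ 1  ≥
A = 1/2, B = 1/2 ↦ 0  <
A = 1/2, B = 1 ↦ 0  <
A = 1, B = 0 ↦ 1  ≥
A = 1, B = 1/2 ↦ 0  <
A = 1, B = 1 ↦ 0  <
So 2 of the 9 assignments meet the threshold.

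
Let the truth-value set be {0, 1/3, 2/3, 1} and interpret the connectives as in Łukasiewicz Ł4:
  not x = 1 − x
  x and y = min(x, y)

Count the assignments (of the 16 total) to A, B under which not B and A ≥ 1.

1

A = 0, B = 0 ↦ 0  <
A = 0, B = 1/3 ↦ 0  <
A = 0, B = 2/3 ↦ 0  <
A = 0, B = 1 ↦ 0  <
A = 1/3, B = 0 ↦ 1/3  <
A = 1/3, B = 1/3 ↦ 1/3  <
A = 1/3, B = 2/3 ↦ 1/3  <
A = 1/3, B = 1 ↦ 0  <
A = 2/3, B = 0 ↦ 2/3  <
A = 2/3, B = 1/3 ↦ 2/3  <
A = 2/3, B = 2/3 ↦ 1/3  <
A = 2/3, B = 1 ↦ 0  <
A = 1, B = 0 ↦ 1  ≥
A = 1, B = 1/3 ↦ 2/3  <
A = 1, B = 2/3 ↦ 1/3  <
A = 1, B = 1 ↦ 0  <
So 1 of the 16 assignments meets the threshold.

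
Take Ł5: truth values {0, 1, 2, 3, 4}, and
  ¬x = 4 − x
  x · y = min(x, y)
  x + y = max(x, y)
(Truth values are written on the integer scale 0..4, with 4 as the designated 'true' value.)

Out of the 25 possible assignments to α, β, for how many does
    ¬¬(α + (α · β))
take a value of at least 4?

value 4: 5 assignments (counts)
value 3: 5 assignments
value 2: 5 assignments
value 1: 5 assignments
value 0: 5 assignments
So 5 of the 25 assignments meet the threshold.

5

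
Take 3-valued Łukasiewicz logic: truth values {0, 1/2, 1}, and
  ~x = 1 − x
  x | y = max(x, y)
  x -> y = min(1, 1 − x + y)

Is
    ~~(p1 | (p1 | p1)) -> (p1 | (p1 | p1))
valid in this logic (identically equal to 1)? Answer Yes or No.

Yes

p1 = 0 ↦ 1
p1 = 1/2 ↦ 1
p1 = 1 ↦ 1
Every assignment gives a value ≥ 1.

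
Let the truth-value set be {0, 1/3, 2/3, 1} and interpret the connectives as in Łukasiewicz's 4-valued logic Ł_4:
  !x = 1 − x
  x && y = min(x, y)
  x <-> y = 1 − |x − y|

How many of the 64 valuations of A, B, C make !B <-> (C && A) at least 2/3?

value 1: 16 assignments (counts)
value 2/3: 24 assignments (counts)
value 1/3: 16 assignments
value 0: 8 assignments
So 40 of the 64 assignments meet the threshold.

40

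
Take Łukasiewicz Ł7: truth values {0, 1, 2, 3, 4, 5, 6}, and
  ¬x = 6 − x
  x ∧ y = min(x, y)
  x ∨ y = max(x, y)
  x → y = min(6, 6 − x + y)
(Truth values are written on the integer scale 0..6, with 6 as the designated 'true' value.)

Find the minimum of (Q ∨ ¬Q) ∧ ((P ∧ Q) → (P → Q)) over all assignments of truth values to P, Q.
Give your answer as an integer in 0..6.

Take P = 0, Q = 3:
¬Q = ¬3 = 3
Q ∨ ¬Q = 3 ∨ 3 = 3
P ∧ Q = 0 ∧ 3 = 0
P → Q = 0 → 3 = 6
(P ∧ Q) → (P → Q) = 0 → 6 = 6
(Q ∨ ¬Q) ∧ ((P ∧ Q) → (P → Q)) = 3 ∧ 6 = 3
No assignment yields a value below 3, so this is the minimum.

3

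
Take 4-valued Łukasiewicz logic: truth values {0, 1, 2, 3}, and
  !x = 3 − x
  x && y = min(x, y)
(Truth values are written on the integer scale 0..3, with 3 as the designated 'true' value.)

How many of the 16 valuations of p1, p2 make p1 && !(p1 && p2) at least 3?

p1 = 0, p2 = 0 ↦ 0  <
p1 = 0, p2 = 1 ↦ 0  <
p1 = 0, p2 = 2 ↦ 0  <
p1 = 0, p2 = 3 ↦ 0  <
p1 = 1, p2 = 0 ↦ 1  <
p1 = 1, p2 = 1 ↦ 1  <
p1 = 1, p2 = 2 ↦ 1  <
p1 = 1, p2 = 3 ↦ 1  <
p1 = 2, p2 = 0 ↦ 2  <
p1 = 2, p2 = 1 ↦ 2  <
p1 = 2, p2 = 2 ↦ 1  <
p1 = 2, p2 = 3 ↦ 1  <
p1 = 3, p2 = 0 ↦ 3  ≥
p1 = 3, p2 = 1 ↦ 2  <
p1 = 3, p2 = 2 ↦ 1  <
p1 = 3, p2 = 3 ↦ 0  <
So 1 of the 16 assignments meets the threshold.

1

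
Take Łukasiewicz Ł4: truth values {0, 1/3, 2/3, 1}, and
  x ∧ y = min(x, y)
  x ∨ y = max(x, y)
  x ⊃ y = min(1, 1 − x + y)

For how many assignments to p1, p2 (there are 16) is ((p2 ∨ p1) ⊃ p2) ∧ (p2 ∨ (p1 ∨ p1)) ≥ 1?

4

p1 = 0, p2 = 0 ↦ 0  <
p1 = 0, p2 = 1/3 ↦ 1/3  <
p1 = 0, p2 = 2/3 ↦ 2/3  <
p1 = 0, p2 = 1 ↦ 1  ≥
p1 = 1/3, p2 = 0 ↦ 1/3  <
p1 = 1/3, p2 = 1/3 ↦ 1/3  <
p1 = 1/3, p2 = 2/3 ↦ 2/3  <
p1 = 1/3, p2 = 1 ↦ 1  ≥
p1 = 2/3, p2 = 0 ↦ 1/3  <
p1 = 2/3, p2 = 1/3 ↦ 2/3  <
p1 = 2/3, p2 = 2/3 ↦ 2/3  <
p1 = 2/3, p2 = 1 ↦ 1  ≥
p1 = 1, p2 = 0 ↦ 0  <
p1 = 1, p2 = 1/3 ↦ 1/3  <
p1 = 1, p2 = 2/3 ↦ 2/3  <
p1 = 1, p2 = 1 ↦ 1  ≥
So 4 of the 16 assignments meet the threshold.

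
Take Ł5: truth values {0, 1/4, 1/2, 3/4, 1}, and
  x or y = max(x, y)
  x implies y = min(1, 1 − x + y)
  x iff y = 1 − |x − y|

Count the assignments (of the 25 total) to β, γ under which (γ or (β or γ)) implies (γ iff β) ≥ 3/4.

value 1: 13 assignments (counts)
value 3/4: 4 assignments (counts)
value 1/2: 4 assignments
value 1/4: 2 assignments
value 0: 2 assignments
So 17 of the 25 assignments meet the threshold.

17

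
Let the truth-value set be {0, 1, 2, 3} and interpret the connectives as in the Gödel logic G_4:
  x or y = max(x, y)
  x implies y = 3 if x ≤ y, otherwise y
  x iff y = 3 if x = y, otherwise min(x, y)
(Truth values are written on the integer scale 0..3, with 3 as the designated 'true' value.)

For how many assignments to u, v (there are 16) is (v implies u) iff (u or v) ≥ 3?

u = 0, v = 0 ↦ 0  <
u = 0, v = 1 ↦ 0  <
u = 0, v = 2 ↦ 0  <
u = 0, v = 3 ↦ 0  <
u = 1, v = 0 ↦ 1  <
u = 1, v = 1 ↦ 1  <
u = 1, v = 2 ↦ 1  <
u = 1, v = 3 ↦ 1  <
u = 2, v = 0 ↦ 2  <
u = 2, v = 1 ↦ 2  <
u = 2, v = 2 ↦ 2  <
u = 2, v = 3 ↦ 2  <
u = 3, v = 0 ↦ 3  ≥
u = 3, v = 1 ↦ 3  ≥
u = 3, v = 2 ↦ 3  ≥
u = 3, v = 3 ↦ 3  ≥
So 4 of the 16 assignments meet the threshold.

4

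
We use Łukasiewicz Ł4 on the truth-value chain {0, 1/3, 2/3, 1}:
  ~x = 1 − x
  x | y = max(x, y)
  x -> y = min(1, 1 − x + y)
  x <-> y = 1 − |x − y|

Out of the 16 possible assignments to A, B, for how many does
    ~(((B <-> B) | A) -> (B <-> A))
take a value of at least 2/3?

6

A = 0, B = 0 ↦ 0  <
A = 0, B = 1/3 ↦ 1/3  <
A = 0, B = 2/3 ↦ 2/3  ≥
A = 0, B = 1 ↦ 1  ≥
A = 1/3, B = 0 ↦ 1/3  <
A = 1/3, B = 1/3 ↦ 0  <
A = 1/3, B = 2/3 ↦ 1/3  <
A = 1/3, B = 1 ↦ 2/3  ≥
A = 2/3, B = 0 ↦ 2/3  ≥
A = 2/3, B = 1/3 ↦ 1/3  <
A = 2/3, B = 2/3 ↦ 0  <
A = 2/3, B = 1 ↦ 1/3  <
A = 1, B = 0 ↦ 1  ≥
A = 1, B = 1/3 ↦ 2/3  ≥
A = 1, B = 2/3 ↦ 1/3  <
A = 1, B = 1 ↦ 0  <
So 6 of the 16 assignments meet the threshold.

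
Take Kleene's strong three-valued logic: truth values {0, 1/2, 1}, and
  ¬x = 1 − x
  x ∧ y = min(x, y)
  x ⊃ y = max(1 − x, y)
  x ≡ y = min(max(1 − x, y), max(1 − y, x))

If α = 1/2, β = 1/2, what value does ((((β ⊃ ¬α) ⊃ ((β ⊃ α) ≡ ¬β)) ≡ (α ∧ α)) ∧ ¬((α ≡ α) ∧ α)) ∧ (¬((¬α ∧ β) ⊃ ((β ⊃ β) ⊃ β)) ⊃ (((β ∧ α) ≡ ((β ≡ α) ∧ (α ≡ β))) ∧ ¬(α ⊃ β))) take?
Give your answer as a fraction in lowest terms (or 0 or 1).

1/2

¬α = ¬1/2 = 1/2
β ⊃ ¬α = 1/2 ⊃ 1/2 = 1/2
β ⊃ α = 1/2 ⊃ 1/2 = 1/2
¬β = ¬1/2 = 1/2
(β ⊃ α) ≡ ¬β = 1/2 ≡ 1/2 = 1/2
(β ⊃ ¬α) ⊃ ((β ⊃ α) ≡ ¬β) = 1/2 ⊃ 1/2 = 1/2
α ∧ α = 1/2 ∧ 1/2 = 1/2
((β ⊃ ¬α) ⊃ ((β ⊃ α) ≡ ¬β)) ≡ (α ∧ α) = 1/2 ≡ 1/2 = 1/2
α ≡ α = 1/2 ≡ 1/2 = 1/2
(α ≡ α) ∧ α = 1/2 ∧ 1/2 = 1/2
¬((α ≡ α) ∧ α) = ¬1/2 = 1/2
(((β ⊃ ¬α) ⊃ ((β ⊃ α) ≡ ¬β)) ≡ (α ∧ α)) ∧ ¬((α ≡ α) ∧ α) = 1/2 ∧ 1/2 = 1/2
¬α = ¬1/2 = 1/2
¬α ∧ β = 1/2 ∧ 1/2 = 1/2
β ⊃ β = 1/2 ⊃ 1/2 = 1/2
(β ⊃ β) ⊃ β = 1/2 ⊃ 1/2 = 1/2
(¬α ∧ β) ⊃ ((β ⊃ β) ⊃ β) = 1/2 ⊃ 1/2 = 1/2
¬((¬α ∧ β) ⊃ ((β ⊃ β) ⊃ β)) = ¬1/2 = 1/2
β ∧ α = 1/2 ∧ 1/2 = 1/2
β ≡ α = 1/2 ≡ 1/2 = 1/2
α ≡ β = 1/2 ≡ 1/2 = 1/2
(β ≡ α) ∧ (α ≡ β) = 1/2 ∧ 1/2 = 1/2
(β ∧ α) ≡ ((β ≡ α) ∧ (α ≡ β)) = 1/2 ≡ 1/2 = 1/2
α ⊃ β = 1/2 ⊃ 1/2 = 1/2
¬(α ⊃ β) = ¬1/2 = 1/2
((β ∧ α) ≡ ((β ≡ α) ∧ (α ≡ β))) ∧ ¬(α ⊃ β) = 1/2 ∧ 1/2 = 1/2
¬((¬α ∧ β) ⊃ ((β ⊃ β) ⊃ β)) ⊃ (((β ∧ α) ≡ ((β ≡ α) ∧ (α ≡ β))) ∧ ¬(α ⊃ β)) = 1/2 ⊃ 1/2 = 1/2
((((β ⊃ ¬α) ⊃ ((β ⊃ α) ≡ ¬β)) ≡ (α ∧ α)) ∧ ¬((α ≡ α) ∧ α)) ∧ (¬((¬α ∧ β) ⊃ ((β ⊃ β) ⊃ β)) ⊃ (((β ∧ α) ≡ ((β ≡ α) ∧ (α ≡ β))) ∧ ¬(α ⊃ β))) = 1/2 ∧ 1/2 = 1/2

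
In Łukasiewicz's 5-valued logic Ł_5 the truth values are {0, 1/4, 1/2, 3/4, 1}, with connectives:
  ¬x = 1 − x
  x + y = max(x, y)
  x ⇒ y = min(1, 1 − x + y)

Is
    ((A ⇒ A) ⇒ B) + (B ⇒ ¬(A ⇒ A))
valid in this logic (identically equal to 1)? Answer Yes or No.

No

Counterexample: take A = 0, B = 1/4.
A ⇒ A = 0 ⇒ 0 = 1
(A ⇒ A) ⇒ B = 1 ⇒ 1/4 = 1/4
A ⇒ A = 0 ⇒ 0 = 1
¬(A ⇒ A) = ¬1 = 0
B ⇒ ¬(A ⇒ A) = 1/4 ⇒ 0 = 3/4
((A ⇒ A) ⇒ B) + (B ⇒ ¬(A ⇒ A)) = 1/4 + 3/4 = 3/4
This gives 3/4 ≠ 1.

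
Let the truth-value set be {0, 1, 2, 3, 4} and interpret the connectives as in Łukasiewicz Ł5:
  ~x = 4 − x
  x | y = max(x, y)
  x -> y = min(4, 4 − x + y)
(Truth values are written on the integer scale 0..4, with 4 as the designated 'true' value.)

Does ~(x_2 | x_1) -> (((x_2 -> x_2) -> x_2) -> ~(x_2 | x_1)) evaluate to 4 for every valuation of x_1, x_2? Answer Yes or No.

At x_1 = 2, x_2 = 0, for instance:
x_2 | x_1 = 0 | 2 = 2
~(x_2 | x_1) = ~2 = 2
x_2 -> x_2 = 0 -> 0 = 4
(x_2 -> x_2) -> x_2 = 4 -> 0 = 0
((x_2 -> x_2) -> x_2) -> ~(x_2 | x_1) = 0 -> 2 = 4
~(x_2 | x_1) -> (((x_2 -> x_2) -> x_2) -> ~(x_2 | x_1)) = 2 -> 4 = 4
and checking the remaining 24 assignments likewise gives ≥ 4 in every case.

Yes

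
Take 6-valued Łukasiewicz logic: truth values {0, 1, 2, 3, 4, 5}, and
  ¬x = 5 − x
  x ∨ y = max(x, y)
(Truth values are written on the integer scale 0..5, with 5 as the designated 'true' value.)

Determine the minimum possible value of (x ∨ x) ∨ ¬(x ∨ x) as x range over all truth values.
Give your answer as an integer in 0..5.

Take x = 2:
x ∨ x = 2 ∨ 2 = 2
x ∨ x = 2 ∨ 2 = 2
¬(x ∨ x) = ¬2 = 3
(x ∨ x) ∨ ¬(x ∨ x) = 2 ∨ 3 = 3
No assignment yields a value below 3, so this is the minimum.

3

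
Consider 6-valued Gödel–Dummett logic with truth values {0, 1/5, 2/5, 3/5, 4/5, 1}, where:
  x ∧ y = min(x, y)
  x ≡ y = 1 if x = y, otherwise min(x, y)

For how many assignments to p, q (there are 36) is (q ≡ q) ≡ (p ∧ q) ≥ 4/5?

4

value 1: 1 assignment (counts)
value 4/5: 3 assignments (counts)
value 3/5: 5 assignments
value 2/5: 7 assignments
value 1/5: 9 assignments
value 0: 11 assignments
So 4 of the 36 assignments meet the threshold.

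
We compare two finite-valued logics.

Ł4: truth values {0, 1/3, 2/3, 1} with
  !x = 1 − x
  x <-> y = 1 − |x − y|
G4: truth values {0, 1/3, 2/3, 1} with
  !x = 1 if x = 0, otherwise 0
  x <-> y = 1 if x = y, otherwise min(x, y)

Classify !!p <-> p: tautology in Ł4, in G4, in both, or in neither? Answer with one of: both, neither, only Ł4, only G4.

In Ł4: every assignment gives 1 — tautology.
In G4: at p = 1/3 the value is 1/3 — not a tautology.

only Ł4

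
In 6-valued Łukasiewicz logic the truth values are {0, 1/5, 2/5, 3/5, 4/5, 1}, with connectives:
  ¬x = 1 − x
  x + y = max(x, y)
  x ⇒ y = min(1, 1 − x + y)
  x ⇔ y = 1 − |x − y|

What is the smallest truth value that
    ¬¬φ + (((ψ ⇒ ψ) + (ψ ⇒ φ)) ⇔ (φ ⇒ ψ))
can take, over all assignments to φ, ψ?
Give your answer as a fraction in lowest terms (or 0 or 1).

3/5

Take φ = 2/5, ψ = 0:
¬φ = ¬2/5 = 3/5
¬¬φ = ¬3/5 = 2/5
ψ ⇒ ψ = 0 ⇒ 0 = 1
ψ ⇒ φ = 0 ⇒ 2/5 = 1
(ψ ⇒ ψ) + (ψ ⇒ φ) = 1 + 1 = 1
φ ⇒ ψ = 2/5 ⇒ 0 = 3/5
((ψ ⇒ ψ) + (ψ ⇒ φ)) ⇔ (φ ⇒ ψ) = 1 ⇔ 3/5 = 3/5
¬¬φ + (((ψ ⇒ ψ) + (ψ ⇒ φ)) ⇔ (φ ⇒ ψ)) = 2/5 + 3/5 = 3/5
No assignment yields a value below 3/5, so this is the minimum.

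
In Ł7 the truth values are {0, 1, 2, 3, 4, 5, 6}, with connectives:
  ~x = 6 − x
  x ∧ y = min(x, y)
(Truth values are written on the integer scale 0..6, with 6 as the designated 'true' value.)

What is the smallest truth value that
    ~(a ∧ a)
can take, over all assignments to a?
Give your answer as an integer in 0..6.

0

Take a = 6:
a ∧ a = 6 ∧ 6 = 6
~(a ∧ a) = ~6 = 0
No assignment yields a value below 0, so this is the minimum.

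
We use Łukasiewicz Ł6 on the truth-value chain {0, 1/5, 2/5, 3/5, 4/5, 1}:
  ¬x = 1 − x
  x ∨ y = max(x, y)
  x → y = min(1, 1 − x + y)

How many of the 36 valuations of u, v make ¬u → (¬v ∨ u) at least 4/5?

value 1: 24 assignments (counts)
value 4/5: 5 assignments (counts)
value 3/5: 2 assignments
value 2/5: 3 assignments
value 1/5: 1 assignment
value 0: 1 assignment
So 29 of the 36 assignments meet the threshold.

29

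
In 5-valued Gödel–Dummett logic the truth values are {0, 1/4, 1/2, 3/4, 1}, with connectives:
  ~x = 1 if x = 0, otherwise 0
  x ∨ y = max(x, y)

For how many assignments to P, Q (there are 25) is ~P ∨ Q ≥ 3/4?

value 1: 9 assignments (counts)
value 3/4: 4 assignments (counts)
value 1/2: 4 assignments
value 1/4: 4 assignments
value 0: 4 assignments
So 13 of the 25 assignments meet the threshold.

13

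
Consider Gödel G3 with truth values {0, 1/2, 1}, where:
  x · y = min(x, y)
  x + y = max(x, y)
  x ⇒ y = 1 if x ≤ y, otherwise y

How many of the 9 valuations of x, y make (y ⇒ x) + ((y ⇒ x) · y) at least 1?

x = 0, y = 0 ↦ 1  ≥
x = 0, y = 1/2 ↦ 0  <
x = 0, y = 1 ↦ 0  <
x = 1/2, y = 0 ↦ 1  ≥
x = 1/2, y = 1/2 ↦ 1  ≥
x = 1/2, y = 1 ↦ 1/2  <
x = 1, y = 0 ↦ 1  ≥
x = 1, y = 1/2 ↦ 1  ≥
x = 1, y = 1 ↦ 1  ≥
So 6 of the 9 assignments meet the threshold.

6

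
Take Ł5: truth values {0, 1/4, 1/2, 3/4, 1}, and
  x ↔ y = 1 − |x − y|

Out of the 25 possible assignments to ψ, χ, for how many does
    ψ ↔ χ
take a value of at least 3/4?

value 1: 5 assignments (counts)
value 3/4: 8 assignments (counts)
value 1/2: 6 assignments
value 1/4: 4 assignments
value 0: 2 assignments
So 13 of the 25 assignments meet the threshold.

13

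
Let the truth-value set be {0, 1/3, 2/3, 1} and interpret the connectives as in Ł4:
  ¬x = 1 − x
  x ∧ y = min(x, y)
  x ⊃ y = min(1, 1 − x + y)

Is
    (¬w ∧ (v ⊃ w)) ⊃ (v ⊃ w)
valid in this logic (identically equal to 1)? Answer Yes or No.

v = 0, w = 0 ↦ 1
v = 0, w = 1/3 ↦ 1
v = 0, w = 2/3 ↦ 1
v = 0, w = 1 ↦ 1
v = 1/3, w = 0 ↦ 1
v = 1/3, w = 1/3 ↦ 1
v = 1/3, w = 2/3 ↦ 1
v = 1/3, w = 1 ↦ 1
v = 2/3, w = 0 ↦ 1
v = 2/3, w = 1/3 ↦ 1
v = 2/3, w = 2/3 ↦ 1
v = 2/3, w = 1 ↦ 1
v = 1, w = 0 ↦ 1
v = 1, w = 1/3 ↦ 1
v = 1, w = 2/3 ↦ 1
v = 1, w = 1 ↦ 1
Every assignment gives a value ≥ 1.

Yes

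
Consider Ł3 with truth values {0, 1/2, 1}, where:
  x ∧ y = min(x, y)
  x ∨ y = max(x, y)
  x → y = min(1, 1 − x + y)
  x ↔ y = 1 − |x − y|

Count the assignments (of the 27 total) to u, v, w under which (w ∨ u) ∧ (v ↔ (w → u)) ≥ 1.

5

value 1: 5 assignments (counts)
value 1/2: 13 assignments
value 0: 9 assignments
So 5 of the 27 assignments meet the threshold.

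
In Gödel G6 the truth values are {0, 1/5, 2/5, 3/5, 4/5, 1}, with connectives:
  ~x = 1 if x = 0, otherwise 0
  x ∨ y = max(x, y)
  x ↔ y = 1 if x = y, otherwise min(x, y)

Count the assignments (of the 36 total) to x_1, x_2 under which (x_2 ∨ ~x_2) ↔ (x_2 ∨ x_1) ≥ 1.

21

value 1: 21 assignments (counts)
value 4/5: 2 assignments
value 3/5: 3 assignments
value 2/5: 4 assignments
value 1/5: 5 assignments
value 0: 1 assignment
So 21 of the 36 assignments meet the threshold.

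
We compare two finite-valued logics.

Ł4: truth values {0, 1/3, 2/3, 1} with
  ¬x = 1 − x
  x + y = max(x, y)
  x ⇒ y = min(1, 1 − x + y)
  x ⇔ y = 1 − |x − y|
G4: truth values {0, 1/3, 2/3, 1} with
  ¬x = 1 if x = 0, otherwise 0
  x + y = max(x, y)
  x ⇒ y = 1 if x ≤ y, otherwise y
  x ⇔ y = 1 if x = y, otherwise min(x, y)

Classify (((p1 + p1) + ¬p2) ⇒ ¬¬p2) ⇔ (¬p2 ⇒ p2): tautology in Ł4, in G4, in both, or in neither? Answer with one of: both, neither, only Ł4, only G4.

In Ł4: at p1 = 1, p2 = 1/3 the value is 2/3 — not a tautology.
In G4: every assignment gives 1 — tautology.

only G4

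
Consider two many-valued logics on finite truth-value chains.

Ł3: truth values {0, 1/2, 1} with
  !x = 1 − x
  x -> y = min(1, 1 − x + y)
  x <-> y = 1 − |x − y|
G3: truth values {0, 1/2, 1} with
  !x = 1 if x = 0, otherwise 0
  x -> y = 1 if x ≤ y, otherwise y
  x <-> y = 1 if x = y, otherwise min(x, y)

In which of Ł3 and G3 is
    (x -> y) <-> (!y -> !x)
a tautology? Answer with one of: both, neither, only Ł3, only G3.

In Ł3: every assignment gives 1 — tautology.
In G3: at x = 1, y = 1/2 the value is 1/2 — not a tautology.

only Ł3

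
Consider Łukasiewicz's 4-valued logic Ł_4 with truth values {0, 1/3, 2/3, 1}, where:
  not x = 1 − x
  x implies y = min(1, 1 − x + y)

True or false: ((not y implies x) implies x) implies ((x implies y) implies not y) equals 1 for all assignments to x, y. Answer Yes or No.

No

Counterexample: take x = 1/3, y = 1.
not y = not 1 = 0
not y implies x = 0 implies 1/3 = 1
(not y implies x) implies x = 1 implies 1/3 = 1/3
x implies y = 1/3 implies 1 = 1
not y = not 1 = 0
(x implies y) implies not y = 1 implies 0 = 0
((not y implies x) implies x) implies ((x implies y) implies not y) = 1/3 implies 0 = 2/3
This gives 2/3 ≠ 1.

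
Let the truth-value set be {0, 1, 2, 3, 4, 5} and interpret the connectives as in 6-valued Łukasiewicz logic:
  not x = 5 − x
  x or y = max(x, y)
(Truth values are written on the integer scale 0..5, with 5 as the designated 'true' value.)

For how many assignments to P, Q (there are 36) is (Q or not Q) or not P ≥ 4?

28

value 5: 16 assignments (counts)
value 4: 12 assignments (counts)
value 3: 8 assignments
So 28 of the 36 assignments meet the threshold.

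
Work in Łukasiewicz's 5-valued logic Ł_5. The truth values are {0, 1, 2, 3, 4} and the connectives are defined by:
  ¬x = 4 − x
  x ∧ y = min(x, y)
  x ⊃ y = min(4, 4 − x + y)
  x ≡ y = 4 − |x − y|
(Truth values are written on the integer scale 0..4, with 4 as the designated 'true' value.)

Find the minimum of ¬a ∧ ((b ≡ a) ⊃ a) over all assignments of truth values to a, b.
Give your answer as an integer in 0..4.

0

Take a = 0, b = 0:
¬a = ¬0 = 4
b ≡ a = 0 ≡ 0 = 4
(b ≡ a) ⊃ a = 4 ⊃ 0 = 0
¬a ∧ ((b ≡ a) ⊃ a) = 4 ∧ 0 = 0
No assignment yields a value below 0, so this is the minimum.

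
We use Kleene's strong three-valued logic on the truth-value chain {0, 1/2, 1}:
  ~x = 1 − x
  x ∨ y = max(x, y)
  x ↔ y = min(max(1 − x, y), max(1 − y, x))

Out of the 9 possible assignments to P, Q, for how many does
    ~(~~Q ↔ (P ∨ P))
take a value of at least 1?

2

P = 0, Q = 0 ↦ 0  <
P = 0, Q = 1/2 ↦ 1/2  <
P = 0, Q = 1 ↦ 1  ≥
P = 1/2, Q = 0 ↦ 1/2  <
P = 1/2, Q = 1/2 ↦ 1/2  <
P = 1/2, Q = 1 ↦ 1/2  <
P = 1, Q = 0 ↦ 1  ≥
P = 1, Q = 1/2 ↦ 1/2  <
P = 1, Q = 1 ↦ 0  <
So 2 of the 9 assignments meet the threshold.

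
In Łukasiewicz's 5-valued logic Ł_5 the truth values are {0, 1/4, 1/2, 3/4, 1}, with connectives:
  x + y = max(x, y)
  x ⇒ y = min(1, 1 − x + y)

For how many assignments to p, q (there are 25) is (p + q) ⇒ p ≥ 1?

15

value 1: 15 assignments (counts)
value 3/4: 4 assignments
value 1/2: 3 assignments
value 1/4: 2 assignments
value 0: 1 assignment
So 15 of the 25 assignments meet the threshold.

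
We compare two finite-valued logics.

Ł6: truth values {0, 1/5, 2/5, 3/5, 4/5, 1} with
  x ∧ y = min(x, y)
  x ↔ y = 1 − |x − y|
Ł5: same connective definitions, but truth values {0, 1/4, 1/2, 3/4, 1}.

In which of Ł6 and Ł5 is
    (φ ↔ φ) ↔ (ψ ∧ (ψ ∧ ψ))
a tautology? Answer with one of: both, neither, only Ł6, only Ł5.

neither

In Ł6: at φ = 0, ψ = 0 the value is 0 — not a tautology.
In Ł5: at φ = 0, ψ = 0 the value is 0 — not a tautology.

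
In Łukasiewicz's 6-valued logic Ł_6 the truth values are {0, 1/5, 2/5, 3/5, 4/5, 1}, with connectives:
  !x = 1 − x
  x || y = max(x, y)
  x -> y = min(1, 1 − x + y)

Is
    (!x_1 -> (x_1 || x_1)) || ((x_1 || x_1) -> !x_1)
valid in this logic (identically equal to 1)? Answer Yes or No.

x_1 = 0 ↦ 1
x_1 = 1/5 ↦ 1
x_1 = 2/5 ↦ 1
x_1 = 3/5 ↦ 1
x_1 = 4/5 ↦ 1
x_1 = 1 ↦ 1
Every assignment gives a value ≥ 1.

Yes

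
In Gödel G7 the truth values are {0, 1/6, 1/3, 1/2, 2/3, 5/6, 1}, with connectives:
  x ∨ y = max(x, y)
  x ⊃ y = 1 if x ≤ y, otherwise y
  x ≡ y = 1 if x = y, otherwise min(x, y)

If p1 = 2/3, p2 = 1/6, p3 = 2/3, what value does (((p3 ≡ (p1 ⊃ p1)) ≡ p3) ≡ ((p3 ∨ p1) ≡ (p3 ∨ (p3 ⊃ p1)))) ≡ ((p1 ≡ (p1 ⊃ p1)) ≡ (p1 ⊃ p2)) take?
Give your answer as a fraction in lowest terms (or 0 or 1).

p1 ⊃ p1 = 2/3 ⊃ 2/3 = 1
p3 ≡ (p1 ⊃ p1) = 2/3 ≡ 1 = 2/3
(p3 ≡ (p1 ⊃ p1)) ≡ p3 = 2/3 ≡ 2/3 = 1
p3 ∨ p1 = 2/3 ∨ 2/3 = 2/3
p3 ⊃ p1 = 2/3 ⊃ 2/3 = 1
p3 ∨ (p3 ⊃ p1) = 2/3 ∨ 1 = 1
(p3 ∨ p1) ≡ (p3 ∨ (p3 ⊃ p1)) = 2/3 ≡ 1 = 2/3
((p3 ≡ (p1 ⊃ p1)) ≡ p3) ≡ ((p3 ∨ p1) ≡ (p3 ∨ (p3 ⊃ p1))) = 1 ≡ 2/3 = 2/3
p1 ⊃ p1 = 2/3 ⊃ 2/3 = 1
p1 ≡ (p1 ⊃ p1) = 2/3 ≡ 1 = 2/3
p1 ⊃ p2 = 2/3 ⊃ 1/6 = 1/6
(p1 ≡ (p1 ⊃ p1)) ≡ (p1 ⊃ p2) = 2/3 ≡ 1/6 = 1/6
(((p3 ≡ (p1 ⊃ p1)) ≡ p3) ≡ ((p3 ∨ p1) ≡ (p3 ∨ (p3 ⊃ p1)))) ≡ ((p1 ≡ (p1 ⊃ p1)) ≡ (p1 ⊃ p2)) = 2/3 ≡ 1/6 = 1/6

1/6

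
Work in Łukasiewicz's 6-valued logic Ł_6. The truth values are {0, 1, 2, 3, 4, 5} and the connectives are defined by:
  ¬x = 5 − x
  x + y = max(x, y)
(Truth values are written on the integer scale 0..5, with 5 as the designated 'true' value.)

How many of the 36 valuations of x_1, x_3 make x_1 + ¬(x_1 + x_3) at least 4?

16

value 5: 7 assignments (counts)
value 4: 9 assignments (counts)
value 3: 11 assignments
value 2: 5 assignments
value 1: 3 assignments
value 0: 1 assignment
So 16 of the 36 assignments meet the threshold.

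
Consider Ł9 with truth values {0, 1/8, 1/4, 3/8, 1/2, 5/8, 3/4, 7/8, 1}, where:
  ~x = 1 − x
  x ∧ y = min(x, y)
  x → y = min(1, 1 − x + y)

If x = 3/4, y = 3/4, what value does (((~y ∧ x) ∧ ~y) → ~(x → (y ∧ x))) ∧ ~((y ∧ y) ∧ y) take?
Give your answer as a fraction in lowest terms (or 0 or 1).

~y = ~3/4 = 1/4
~y ∧ x = 1/4 ∧ 3/4 = 1/4
~y = ~3/4 = 1/4
(~y ∧ x) ∧ ~y = 1/4 ∧ 1/4 = 1/4
y ∧ x = 3/4 ∧ 3/4 = 3/4
x → (y ∧ x) = 3/4 → 3/4 = 1
~(x → (y ∧ x)) = ~1 = 0
((~y ∧ x) ∧ ~y) → ~(x → (y ∧ x)) = 1/4 → 0 = 3/4
y ∧ y = 3/4 ∧ 3/4 = 3/4
(y ∧ y) ∧ y = 3/4 ∧ 3/4 = 3/4
~((y ∧ y) ∧ y) = ~3/4 = 1/4
(((~y ∧ x) ∧ ~y) → ~(x → (y ∧ x))) ∧ ~((y ∧ y) ∧ y) = 3/4 ∧ 1/4 = 1/4

1/4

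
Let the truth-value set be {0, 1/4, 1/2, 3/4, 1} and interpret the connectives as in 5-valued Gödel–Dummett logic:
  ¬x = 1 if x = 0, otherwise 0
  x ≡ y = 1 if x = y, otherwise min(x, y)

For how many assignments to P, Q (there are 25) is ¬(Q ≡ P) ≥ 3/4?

value 1: 8 assignments (counts)
value 0: 17 assignments
So 8 of the 25 assignments meet the threshold.

8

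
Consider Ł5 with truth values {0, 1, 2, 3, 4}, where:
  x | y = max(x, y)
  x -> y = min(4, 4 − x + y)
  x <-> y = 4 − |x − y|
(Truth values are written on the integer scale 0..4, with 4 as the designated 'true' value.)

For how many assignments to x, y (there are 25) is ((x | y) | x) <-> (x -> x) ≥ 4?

value 4: 9 assignments (counts)
value 3: 7 assignments
value 2: 5 assignments
value 1: 3 assignments
value 0: 1 assignment
So 9 of the 25 assignments meet the threshold.

9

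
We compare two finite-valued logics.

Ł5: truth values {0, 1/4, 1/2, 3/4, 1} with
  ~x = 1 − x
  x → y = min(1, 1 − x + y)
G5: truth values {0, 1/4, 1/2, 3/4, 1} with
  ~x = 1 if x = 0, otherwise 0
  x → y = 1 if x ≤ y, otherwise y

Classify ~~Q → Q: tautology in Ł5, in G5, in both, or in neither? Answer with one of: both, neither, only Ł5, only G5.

only Ł5

In Ł5: every assignment gives 1 — tautology.
In G5: at Q = 1/4 the value is 1/4 — not a tautology.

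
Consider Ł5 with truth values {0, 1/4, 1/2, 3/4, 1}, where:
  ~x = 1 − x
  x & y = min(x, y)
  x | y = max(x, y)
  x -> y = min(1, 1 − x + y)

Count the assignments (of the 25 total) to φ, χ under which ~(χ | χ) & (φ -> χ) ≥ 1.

1

value 1: 1 assignment (counts)
value 3/4: 4 assignments
value 1/2: 7 assignments
value 1/4: 7 assignments
value 0: 6 assignments
So 1 of the 25 assignments meets the threshold.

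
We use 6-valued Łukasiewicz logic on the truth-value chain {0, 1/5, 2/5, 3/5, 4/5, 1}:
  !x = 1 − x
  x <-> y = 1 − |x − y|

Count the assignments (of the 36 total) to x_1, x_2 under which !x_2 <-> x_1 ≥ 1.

6

value 1: 6 assignments (counts)
value 4/5: 10 assignments
value 3/5: 8 assignments
value 2/5: 6 assignments
value 1/5: 4 assignments
value 0: 2 assignments
So 6 of the 36 assignments meet the threshold.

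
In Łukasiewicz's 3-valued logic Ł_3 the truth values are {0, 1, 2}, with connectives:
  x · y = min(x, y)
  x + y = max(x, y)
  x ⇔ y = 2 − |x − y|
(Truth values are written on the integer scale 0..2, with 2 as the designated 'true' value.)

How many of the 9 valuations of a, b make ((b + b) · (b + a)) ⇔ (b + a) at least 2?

a = 0, b = 0 ↦ 2  ≥
a = 0, b = 1 ↦ 2  ≥
a = 0, b = 2 ↦ 2  ≥
a = 1, b = 0 ↦ 1  <
a = 1, b = 1 ↦ 2  ≥
a = 1, b = 2 ↦ 2  ≥
a = 2, b = 0 ↦ 0  <
a = 2, b = 1 ↦ 1  <
a = 2, b = 2 ↦ 2  ≥
So 6 of the 9 assignments meet the threshold.

6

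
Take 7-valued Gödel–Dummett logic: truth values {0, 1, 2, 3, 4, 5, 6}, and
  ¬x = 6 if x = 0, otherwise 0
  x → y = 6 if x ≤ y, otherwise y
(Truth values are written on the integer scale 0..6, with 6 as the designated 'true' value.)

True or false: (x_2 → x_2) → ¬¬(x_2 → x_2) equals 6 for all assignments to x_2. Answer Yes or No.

x_2 = 0 ↦ 6
x_2 = 1 ↦ 6
x_2 = 2 ↦ 6
x_2 = 3 ↦ 6
x_2 = 4 ↦ 6
x_2 = 5 ↦ 6
x_2 = 6 ↦ 6
Every assignment gives a value ≥ 6.

Yes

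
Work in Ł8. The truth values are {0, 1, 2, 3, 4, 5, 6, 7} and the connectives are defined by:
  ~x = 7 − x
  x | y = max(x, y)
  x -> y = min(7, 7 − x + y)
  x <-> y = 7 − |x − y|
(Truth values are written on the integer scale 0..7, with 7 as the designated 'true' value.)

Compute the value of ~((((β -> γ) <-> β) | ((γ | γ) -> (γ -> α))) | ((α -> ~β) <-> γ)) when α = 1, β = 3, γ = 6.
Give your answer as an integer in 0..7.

β -> γ = 3 -> 6 = 7
(β -> γ) <-> β = 7 <-> 3 = 3
γ | γ = 6 | 6 = 6
γ -> α = 6 -> 1 = 2
(γ | γ) -> (γ -> α) = 6 -> 2 = 3
((β -> γ) <-> β) | ((γ | γ) -> (γ -> α)) = 3 | 3 = 3
~β = ~3 = 4
α -> ~β = 1 -> 4 = 7
(α -> ~β) <-> γ = 7 <-> 6 = 6
(((β -> γ) <-> β) | ((γ | γ) -> (γ -> α))) | ((α -> ~β) <-> γ) = 3 | 6 = 6
~((((β -> γ) <-> β) | ((γ | γ) -> (γ -> α))) | ((α -> ~β) <-> γ)) = ~6 = 1

1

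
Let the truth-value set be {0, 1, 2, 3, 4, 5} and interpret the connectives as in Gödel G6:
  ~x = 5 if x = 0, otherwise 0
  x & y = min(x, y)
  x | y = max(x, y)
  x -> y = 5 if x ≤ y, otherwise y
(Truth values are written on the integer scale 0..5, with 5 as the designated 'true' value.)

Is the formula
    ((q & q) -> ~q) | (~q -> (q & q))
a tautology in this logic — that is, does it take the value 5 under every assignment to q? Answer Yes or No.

Yes

q = 0 ↦ 5
q = 1 ↦ 5
q = 2 ↦ 5
q = 3 ↦ 5
q = 4 ↦ 5
q = 5 ↦ 5
Every assignment gives a value ≥ 5.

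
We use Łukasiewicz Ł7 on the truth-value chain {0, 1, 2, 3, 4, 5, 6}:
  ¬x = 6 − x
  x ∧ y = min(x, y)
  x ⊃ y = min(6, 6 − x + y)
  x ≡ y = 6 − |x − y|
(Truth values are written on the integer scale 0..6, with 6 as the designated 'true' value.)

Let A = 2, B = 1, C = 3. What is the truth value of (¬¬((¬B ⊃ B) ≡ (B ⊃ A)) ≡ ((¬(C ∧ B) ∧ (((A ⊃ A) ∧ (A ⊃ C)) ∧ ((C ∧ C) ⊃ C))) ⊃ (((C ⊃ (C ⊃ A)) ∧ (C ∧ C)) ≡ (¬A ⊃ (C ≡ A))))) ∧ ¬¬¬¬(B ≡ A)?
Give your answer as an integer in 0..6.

¬B = ¬1 = 5
¬B ⊃ B = 5 ⊃ 1 = 2
B ⊃ A = 1 ⊃ 2 = 6
(¬B ⊃ B) ≡ (B ⊃ A) = 2 ≡ 6 = 2
¬((¬B ⊃ B) ≡ (B ⊃ A)) = ¬2 = 4
¬¬((¬B ⊃ B) ≡ (B ⊃ A)) = ¬4 = 2
C ∧ B = 3 ∧ 1 = 1
¬(C ∧ B) = ¬1 = 5
A ⊃ A = 2 ⊃ 2 = 6
A ⊃ C = 2 ⊃ 3 = 6
(A ⊃ A) ∧ (A ⊃ C) = 6 ∧ 6 = 6
C ∧ C = 3 ∧ 3 = 3
(C ∧ C) ⊃ C = 3 ⊃ 3 = 6
((A ⊃ A) ∧ (A ⊃ C)) ∧ ((C ∧ C) ⊃ C) = 6 ∧ 6 = 6
¬(C ∧ B) ∧ (((A ⊃ A) ∧ (A ⊃ C)) ∧ ((C ∧ C) ⊃ C)) = 5 ∧ 6 = 5
C ⊃ A = 3 ⊃ 2 = 5
C ⊃ (C ⊃ A) = 3 ⊃ 5 = 6
C ∧ C = 3 ∧ 3 = 3
(C ⊃ (C ⊃ A)) ∧ (C ∧ C) = 6 ∧ 3 = 3
¬A = ¬2 = 4
C ≡ A = 3 ≡ 2 = 5
¬A ⊃ (C ≡ A) = 4 ⊃ 5 = 6
((C ⊃ (C ⊃ A)) ∧ (C ∧ C)) ≡ (¬A ⊃ (C ≡ A)) = 3 ≡ 6 = 3
(¬(C ∧ B) ∧ (((A ⊃ A) ∧ (A ⊃ C)) ∧ ((C ∧ C) ⊃ C))) ⊃ (((C ⊃ (C ⊃ A)) ∧ (C ∧ C)) ≡ (¬A ⊃ (C ≡ A))) = 5 ⊃ 3 = 4
¬¬((¬B ⊃ B) ≡ (B ⊃ A)) ≡ ((¬(C ∧ B) ∧ (((A ⊃ A) ∧ (A ⊃ C)) ∧ ((C ∧ C) ⊃ C))) ⊃ (((C ⊃ (C ⊃ A)) ∧ (C ∧ C)) ≡ (¬A ⊃ (C ≡ A)))) = 2 ≡ 4 = 4
B ≡ A = 1 ≡ 2 = 5
¬(B ≡ A) = ¬5 = 1
¬¬(B ≡ A) = ¬1 = 5
¬¬¬(B ≡ A) = ¬5 = 1
¬¬¬¬(B ≡ A) = ¬1 = 5
(¬¬((¬B ⊃ B) ≡ (B ⊃ A)) ≡ ((¬(C ∧ B) ∧ (((A ⊃ A) ∧ (A ⊃ C)) ∧ ((C ∧ C) ⊃ C))) ⊃ (((C ⊃ (C ⊃ A)) ∧ (C ∧ C)) ≡ (¬A ⊃ (C ≡ A))))) ∧ ¬¬¬¬(B ≡ A) = 4 ∧ 5 = 4

4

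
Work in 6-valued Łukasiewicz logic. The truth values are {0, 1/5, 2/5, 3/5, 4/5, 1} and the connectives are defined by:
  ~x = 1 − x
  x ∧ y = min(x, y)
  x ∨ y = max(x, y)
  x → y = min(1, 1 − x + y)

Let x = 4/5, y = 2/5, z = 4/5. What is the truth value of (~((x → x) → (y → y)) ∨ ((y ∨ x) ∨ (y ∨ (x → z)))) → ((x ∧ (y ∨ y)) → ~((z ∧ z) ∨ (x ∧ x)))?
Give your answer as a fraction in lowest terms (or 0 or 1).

4/5

x → x = 4/5 → 4/5 = 1
y → y = 2/5 → 2/5 = 1
(x → x) → (y → y) = 1 → 1 = 1
~((x → x) → (y → y)) = ~1 = 0
y ∨ x = 2/5 ∨ 4/5 = 4/5
x → z = 4/5 → 4/5 = 1
y ∨ (x → z) = 2/5 ∨ 1 = 1
(y ∨ x) ∨ (y ∨ (x → z)) = 4/5 ∨ 1 = 1
~((x → x) → (y → y)) ∨ ((y ∨ x) ∨ (y ∨ (x → z))) = 0 ∨ 1 = 1
y ∨ y = 2/5 ∨ 2/5 = 2/5
x ∧ (y ∨ y) = 4/5 ∧ 2/5 = 2/5
z ∧ z = 4/5 ∧ 4/5 = 4/5
x ∧ x = 4/5 ∧ 4/5 = 4/5
(z ∧ z) ∨ (x ∧ x) = 4/5 ∨ 4/5 = 4/5
~((z ∧ z) ∨ (x ∧ x)) = ~4/5 = 1/5
(x ∧ (y ∨ y)) → ~((z ∧ z) ∨ (x ∧ x)) = 2/5 → 1/5 = 4/5
(~((x → x) → (y → y)) ∨ ((y ∨ x) ∨ (y ∨ (x → z)))) → ((x ∧ (y ∨ y)) → ~((z ∧ z) ∨ (x ∧ x))) = 1 → 4/5 = 4/5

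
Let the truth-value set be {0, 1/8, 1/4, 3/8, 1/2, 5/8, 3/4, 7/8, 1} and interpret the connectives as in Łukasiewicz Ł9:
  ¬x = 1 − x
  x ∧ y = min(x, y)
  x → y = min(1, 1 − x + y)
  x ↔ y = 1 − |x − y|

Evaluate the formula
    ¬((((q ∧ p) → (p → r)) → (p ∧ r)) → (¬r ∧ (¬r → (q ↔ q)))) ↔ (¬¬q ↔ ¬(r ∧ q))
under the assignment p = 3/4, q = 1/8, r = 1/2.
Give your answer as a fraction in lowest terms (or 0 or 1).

q ∧ p = 1/8 ∧ 3/4 = 1/8
p → r = 3/4 → 1/2 = 3/4
(q ∧ p) → (p → r) = 1/8 → 3/4 = 1
p ∧ r = 3/4 ∧ 1/2 = 1/2
((q ∧ p) → (p → r)) → (p ∧ r) = 1 → 1/2 = 1/2
¬r = ¬1/2 = 1/2
¬r = ¬1/2 = 1/2
q ↔ q = 1/8 ↔ 1/8 = 1
¬r → (q ↔ q) = 1/2 → 1 = 1
¬r ∧ (¬r → (q ↔ q)) = 1/2 ∧ 1 = 1/2
(((q ∧ p) → (p → r)) → (p ∧ r)) → (¬r ∧ (¬r → (q ↔ q))) = 1/2 → 1/2 = 1
¬((((q ∧ p) → (p → r)) → (p ∧ r)) → (¬r ∧ (¬r → (q ↔ q)))) = ¬1 = 0
¬q = ¬1/8 = 7/8
¬¬q = ¬7/8 = 1/8
r ∧ q = 1/2 ∧ 1/8 = 1/8
¬(r ∧ q) = ¬1/8 = 7/8
¬¬q ↔ ¬(r ∧ q) = 1/8 ↔ 7/8 = 1/4
¬((((q ∧ p) → (p → r)) → (p ∧ r)) → (¬r ∧ (¬r → (q ↔ q)))) ↔ (¬¬q ↔ ¬(r ∧ q)) = 0 ↔ 1/4 = 3/4

3/4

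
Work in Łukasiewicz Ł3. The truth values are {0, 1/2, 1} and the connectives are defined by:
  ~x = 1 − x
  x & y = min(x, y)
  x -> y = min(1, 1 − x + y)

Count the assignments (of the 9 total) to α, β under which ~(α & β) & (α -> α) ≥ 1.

α = 0, β = 0 ↦ 1  ≥
α = 0, β = 1/2 ↦ 1  ≥
α = 0, β = 1 ↦ 1  ≥
α = 1/2, β = 0 ↦ 1  ≥
α = 1/2, β = 1/2 ↦ 1/2  <
α = 1/2, β = 1 ↦ 1/2  <
α = 1, β = 0 ↦ 1  ≥
α = 1, β = 1/2 ↦ 1/2  <
α = 1, β = 1 ↦ 0  <
So 5 of the 9 assignments meet the threshold.

5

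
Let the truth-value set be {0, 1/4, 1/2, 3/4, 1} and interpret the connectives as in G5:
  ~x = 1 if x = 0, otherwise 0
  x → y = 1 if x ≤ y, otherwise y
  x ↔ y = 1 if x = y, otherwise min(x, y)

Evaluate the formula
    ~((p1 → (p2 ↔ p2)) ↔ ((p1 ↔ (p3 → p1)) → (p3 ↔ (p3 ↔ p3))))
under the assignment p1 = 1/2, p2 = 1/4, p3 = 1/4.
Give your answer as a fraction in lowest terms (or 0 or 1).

0

p2 ↔ p2 = 1/4 ↔ 1/4 = 1
p1 → (p2 ↔ p2) = 1/2 → 1 = 1
p3 → p1 = 1/4 → 1/2 = 1
p1 ↔ (p3 → p1) = 1/2 ↔ 1 = 1/2
p3 ↔ p3 = 1/4 ↔ 1/4 = 1
p3 ↔ (p3 ↔ p3) = 1/4 ↔ 1 = 1/4
(p1 ↔ (p3 → p1)) → (p3 ↔ (p3 ↔ p3)) = 1/2 → 1/4 = 1/4
(p1 → (p2 ↔ p2)) ↔ ((p1 ↔ (p3 → p1)) → (p3 ↔ (p3 ↔ p3))) = 1 ↔ 1/4 = 1/4
~((p1 → (p2 ↔ p2)) ↔ ((p1 ↔ (p3 → p1)) → (p3 ↔ (p3 ↔ p3)))) = ~1/4 = 0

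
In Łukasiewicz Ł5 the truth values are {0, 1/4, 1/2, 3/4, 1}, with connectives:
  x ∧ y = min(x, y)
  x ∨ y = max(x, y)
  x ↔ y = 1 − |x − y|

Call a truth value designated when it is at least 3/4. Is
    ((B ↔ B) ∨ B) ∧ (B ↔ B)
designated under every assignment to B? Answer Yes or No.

B = 0 ↦ 1
B = 1/4 ↦ 1
B = 1/2 ↦ 1
B = 3/4 ↦ 1
B = 1 ↦ 1
Every assignment gives a value ≥ 3/4.

Yes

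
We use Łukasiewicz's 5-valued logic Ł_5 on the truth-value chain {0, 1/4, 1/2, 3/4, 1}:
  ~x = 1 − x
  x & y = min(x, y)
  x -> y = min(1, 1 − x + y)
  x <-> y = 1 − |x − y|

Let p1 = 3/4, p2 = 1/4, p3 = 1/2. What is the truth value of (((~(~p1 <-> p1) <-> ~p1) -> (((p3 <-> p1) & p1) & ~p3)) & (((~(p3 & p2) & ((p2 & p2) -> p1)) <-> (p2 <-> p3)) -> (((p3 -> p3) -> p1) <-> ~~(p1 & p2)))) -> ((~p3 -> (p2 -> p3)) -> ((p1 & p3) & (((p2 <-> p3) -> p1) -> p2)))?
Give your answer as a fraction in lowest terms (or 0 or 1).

3/4

~p1 = ~3/4 = 1/4
~p1 <-> p1 = 1/4 <-> 3/4 = 1/2
~(~p1 <-> p1) = ~1/2 = 1/2
~p1 = ~3/4 = 1/4
~(~p1 <-> p1) <-> ~p1 = 1/2 <-> 1/4 = 3/4
p3 <-> p1 = 1/2 <-> 3/4 = 3/4
(p3 <-> p1) & p1 = 3/4 & 3/4 = 3/4
~p3 = ~1/2 = 1/2
((p3 <-> p1) & p1) & ~p3 = 3/4 & 1/2 = 1/2
(~(~p1 <-> p1) <-> ~p1) -> (((p3 <-> p1) & p1) & ~p3) = 3/4 -> 1/2 = 3/4
p3 & p2 = 1/2 & 1/4 = 1/4
~(p3 & p2) = ~1/4 = 3/4
p2 & p2 = 1/4 & 1/4 = 1/4
(p2 & p2) -> p1 = 1/4 -> 3/4 = 1
~(p3 & p2) & ((p2 & p2) -> p1) = 3/4 & 1 = 3/4
p2 <-> p3 = 1/4 <-> 1/2 = 3/4
(~(p3 & p2) & ((p2 & p2) -> p1)) <-> (p2 <-> p3) = 3/4 <-> 3/4 = 1
p3 -> p3 = 1/2 -> 1/2 = 1
(p3 -> p3) -> p1 = 1 -> 3/4 = 3/4
p1 & p2 = 3/4 & 1/4 = 1/4
~(p1 & p2) = ~1/4 = 3/4
~~(p1 & p2) = ~3/4 = 1/4
((p3 -> p3) -> p1) <-> ~~(p1 & p2) = 3/4 <-> 1/4 = 1/2
((~(p3 & p2) & ((p2 & p2) -> p1)) <-> (p2 <-> p3)) -> (((p3 -> p3) -> p1) <-> ~~(p1 & p2)) = 1 -> 1/2 = 1/2
((~(~p1 <-> p1) <-> ~p1) -> (((p3 <-> p1) & p1) & ~p3)) & (((~(p3 & p2) & ((p2 & p2) -> p1)) <-> (p2 <-> p3)) -> (((p3 -> p3) -> p1) <-> ~~(p1 & p2))) = 3/4 & 1/2 = 1/2
~p3 = ~1/2 = 1/2
p2 -> p3 = 1/4 -> 1/2 = 1
~p3 -> (p2 -> p3) = 1/2 -> 1 = 1
p1 & p3 = 3/4 & 1/2 = 1/2
p2 <-> p3 = 1/4 <-> 1/2 = 3/4
(p2 <-> p3) -> p1 = 3/4 -> 3/4 = 1
((p2 <-> p3) -> p1) -> p2 = 1 -> 1/4 = 1/4
(p1 & p3) & (((p2 <-> p3) -> p1) -> p2) = 1/2 & 1/4 = 1/4
(~p3 -> (p2 -> p3)) -> ((p1 & p3) & (((p2 <-> p3) -> p1) -> p2)) = 1 -> 1/4 = 1/4
(((~(~p1 <-> p1) <-> ~p1) -> (((p3 <-> p1) & p1) & ~p3)) & (((~(p3 & p2) & ((p2 & p2) -> p1)) <-> (p2 <-> p3)) -> (((p3 -> p3) -> p1) <-> ~~(p1 & p2)))) -> ((~p3 -> (p2 -> p3)) -> ((p1 & p3) & (((p2 <-> p3) -> p1) -> p2))) = 1/2 -> 1/4 = 3/4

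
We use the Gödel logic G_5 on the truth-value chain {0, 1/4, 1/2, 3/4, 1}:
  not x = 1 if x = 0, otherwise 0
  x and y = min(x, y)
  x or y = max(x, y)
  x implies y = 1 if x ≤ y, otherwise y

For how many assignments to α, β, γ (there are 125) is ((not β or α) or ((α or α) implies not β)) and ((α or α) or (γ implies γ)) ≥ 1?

65

value 1: 65 assignments (counts)
value 3/4: 20 assignments
value 1/2: 20 assignments
value 1/4: 20 assignments
So 65 of the 125 assignments meet the threshold.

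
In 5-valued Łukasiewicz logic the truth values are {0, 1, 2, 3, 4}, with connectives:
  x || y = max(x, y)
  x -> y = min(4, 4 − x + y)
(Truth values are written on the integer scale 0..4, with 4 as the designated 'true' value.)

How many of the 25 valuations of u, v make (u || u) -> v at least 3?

19

value 4: 15 assignments (counts)
value 3: 4 assignments (counts)
value 2: 3 assignments
value 1: 2 assignments
value 0: 1 assignment
So 19 of the 25 assignments meet the threshold.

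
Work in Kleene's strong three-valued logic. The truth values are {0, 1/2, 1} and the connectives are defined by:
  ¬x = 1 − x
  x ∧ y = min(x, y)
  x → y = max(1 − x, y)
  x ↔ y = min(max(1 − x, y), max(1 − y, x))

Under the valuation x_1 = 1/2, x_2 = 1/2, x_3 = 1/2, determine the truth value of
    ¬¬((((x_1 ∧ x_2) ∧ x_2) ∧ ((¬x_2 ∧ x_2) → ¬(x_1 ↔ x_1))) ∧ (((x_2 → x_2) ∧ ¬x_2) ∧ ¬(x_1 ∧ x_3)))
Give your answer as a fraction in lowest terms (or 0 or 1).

1/2

x_1 ∧ x_2 = 1/2 ∧ 1/2 = 1/2
(x_1 ∧ x_2) ∧ x_2 = 1/2 ∧ 1/2 = 1/2
¬x_2 = ¬1/2 = 1/2
¬x_2 ∧ x_2 = 1/2 ∧ 1/2 = 1/2
x_1 ↔ x_1 = 1/2 ↔ 1/2 = 1/2
¬(x_1 ↔ x_1) = ¬1/2 = 1/2
(¬x_2 ∧ x_2) → ¬(x_1 ↔ x_1) = 1/2 → 1/2 = 1/2
((x_1 ∧ x_2) ∧ x_2) ∧ ((¬x_2 ∧ x_2) → ¬(x_1 ↔ x_1)) = 1/2 ∧ 1/2 = 1/2
x_2 → x_2 = 1/2 → 1/2 = 1/2
¬x_2 = ¬1/2 = 1/2
(x_2 → x_2) ∧ ¬x_2 = 1/2 ∧ 1/2 = 1/2
x_1 ∧ x_3 = 1/2 ∧ 1/2 = 1/2
¬(x_1 ∧ x_3) = ¬1/2 = 1/2
((x_2 → x_2) ∧ ¬x_2) ∧ ¬(x_1 ∧ x_3) = 1/2 ∧ 1/2 = 1/2
(((x_1 ∧ x_2) ∧ x_2) ∧ ((¬x_2 ∧ x_2) → ¬(x_1 ↔ x_1))) ∧ (((x_2 → x_2) ∧ ¬x_2) ∧ ¬(x_1 ∧ x_3)) = 1/2 ∧ 1/2 = 1/2
¬((((x_1 ∧ x_2) ∧ x_2) ∧ ((¬x_2 ∧ x_2) → ¬(x_1 ↔ x_1))) ∧ (((x_2 → x_2) ∧ ¬x_2) ∧ ¬(x_1 ∧ x_3))) = ¬1/2 = 1/2
¬¬((((x_1 ∧ x_2) ∧ x_2) ∧ ((¬x_2 ∧ x_2) → ¬(x_1 ↔ x_1))) ∧ (((x_2 → x_2) ∧ ¬x_2) ∧ ¬(x_1 ∧ x_3))) = ¬1/2 = 1/2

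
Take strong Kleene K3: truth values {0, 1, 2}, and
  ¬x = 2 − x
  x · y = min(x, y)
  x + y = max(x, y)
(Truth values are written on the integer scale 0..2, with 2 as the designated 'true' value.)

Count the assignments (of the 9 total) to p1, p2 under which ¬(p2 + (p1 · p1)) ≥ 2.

p1 = 0, p2 = 0 ↦ 2  ≥
p1 = 0, p2 = 1 ↦ 1  <
p1 = 0, p2 = 2 ↦ 0  <
p1 = 1, p2 = 0 ↦ 1  <
p1 = 1, p2 = 1 ↦ 1  <
p1 = 1, p2 = 2 ↦ 0  <
p1 = 2, p2 = 0 ↦ 0  <
p1 = 2, p2 = 1 ↦ 0  <
p1 = 2, p2 = 2 ↦ 0  <
So 1 of the 9 assignments meets the threshold.

1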